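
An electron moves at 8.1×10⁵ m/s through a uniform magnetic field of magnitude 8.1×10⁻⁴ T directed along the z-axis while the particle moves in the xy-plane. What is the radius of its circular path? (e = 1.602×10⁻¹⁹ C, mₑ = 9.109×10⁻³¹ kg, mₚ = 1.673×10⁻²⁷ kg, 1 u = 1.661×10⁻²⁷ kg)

The magnetic force provides the centripetal force: |q|vB = mv²/r.
r = mv/(|q|B) = (9.109×10⁻³¹)(8.1×10⁵)/((1.602×10⁻¹⁹)(8.1×10⁻⁴)) ≈ 5.7×10⁻³ m.

r ≈ 5.7×10⁻³ m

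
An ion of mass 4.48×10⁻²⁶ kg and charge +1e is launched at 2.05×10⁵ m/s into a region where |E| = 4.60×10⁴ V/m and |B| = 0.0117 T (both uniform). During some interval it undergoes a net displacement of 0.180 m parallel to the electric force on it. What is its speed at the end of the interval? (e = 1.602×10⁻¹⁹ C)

B does no work; ΔKE = |q|E d.
½mv_f² = ½mv₀² + |q|Ed = ½(4.48×10⁻²⁶)(2.05×10⁵)² + (1.602×10⁻¹⁹)(4.60×10⁴)(0.180) ≈ 9.414×10⁻¹⁶ J + 1.326×10⁻¹⁵ J ≈ 2.268×10⁻¹⁵ J.
v_f = √(2·2.268×10⁻¹⁵/4.48×10⁻²⁶) ≈ 3.18×10⁵ m/s.

v_f ≈ 3.18×10⁵ m/s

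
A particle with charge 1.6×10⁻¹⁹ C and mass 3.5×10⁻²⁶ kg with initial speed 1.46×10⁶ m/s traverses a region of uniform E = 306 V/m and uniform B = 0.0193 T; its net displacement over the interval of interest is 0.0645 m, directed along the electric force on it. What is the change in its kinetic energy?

ΔKE ≈ 3.16×10⁻¹⁸ J

The magnetic force is always ⟂ v and does no work; only the electric force changes KE.
ΔKE = F_E · d = |q|E d = (1.6×10⁻¹⁹)(306)(0.0645) ≈ 3.16×10⁻¹⁸ J.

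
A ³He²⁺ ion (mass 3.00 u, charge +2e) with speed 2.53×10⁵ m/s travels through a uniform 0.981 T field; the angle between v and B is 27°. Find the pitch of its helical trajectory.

p ≈ 0.0225 m

v∥ = v cosθ = 2.53×10⁵·cos27° ≈ 2.254×10⁵ m/s.
T = 2πm/(|q|B) = 2π(4.983×10⁻²⁷)/((3.204×10⁻¹⁹)(0.981)) ≈ 9.961×10⁻⁸ s.
pitch = v∥ T = (2.254×10⁵)(9.961×10⁻⁸) ≈ 0.0225 m.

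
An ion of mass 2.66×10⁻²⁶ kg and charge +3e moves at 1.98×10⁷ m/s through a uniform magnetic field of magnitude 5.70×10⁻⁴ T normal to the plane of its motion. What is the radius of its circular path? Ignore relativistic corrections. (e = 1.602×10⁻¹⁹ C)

r ≈ 1920 m

The magnetic force provides the centripetal force: |q|vB = mv²/r.
r = mv/(|q|B) = (2.66×10⁻²⁶)(1.98×10⁷)/((4.806×10⁻¹⁹)(5.70×10⁻⁴)) ≈ 1920 m.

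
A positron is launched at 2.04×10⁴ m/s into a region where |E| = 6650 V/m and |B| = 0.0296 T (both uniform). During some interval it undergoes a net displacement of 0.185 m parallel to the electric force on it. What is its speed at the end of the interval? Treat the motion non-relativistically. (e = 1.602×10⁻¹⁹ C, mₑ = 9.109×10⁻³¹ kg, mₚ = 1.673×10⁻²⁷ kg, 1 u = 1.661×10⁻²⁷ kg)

v_f ≈ 2.08×10⁷ m/s

B does no work; ΔKE = |q|E d.
½mv_f² = ½mv₀² + |q|Ed = ½(9.109×10⁻³¹)(2.04×10⁴)² + (1.602×10⁻¹⁹)(6650)(0.185) ≈ 1.895×10⁻²² J + 1.971×10⁻¹⁶ J ≈ 1.971×10⁻¹⁶ J.
v_f = √(2·1.971×10⁻¹⁶/9.109×10⁻³¹) ≈ 2.08×10⁷ m/s.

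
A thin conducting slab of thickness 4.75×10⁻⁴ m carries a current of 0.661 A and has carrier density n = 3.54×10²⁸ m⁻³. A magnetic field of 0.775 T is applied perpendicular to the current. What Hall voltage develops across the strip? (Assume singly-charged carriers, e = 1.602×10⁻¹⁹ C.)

V_H ≈ 1.90×10⁻⁷ V

V_H = IB/(n e t).
V_H = (0.661)(0.775)/((3.54×10²⁸)(1.602×10⁻¹⁹)(4.75×10⁻⁴)) ≈ 1.90×10⁻⁷ V.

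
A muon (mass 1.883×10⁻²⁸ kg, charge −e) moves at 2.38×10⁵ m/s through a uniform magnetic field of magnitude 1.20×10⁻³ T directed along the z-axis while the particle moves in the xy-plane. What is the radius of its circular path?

The magnetic force provides the centripetal force: |q|vB = mv²/r.
r = mv/(|q|B) = (1.883×10⁻²⁸)(2.38×10⁵)/((1.602×10⁻¹⁹)(1.20×10⁻³)) ≈ 0.233 m.

r ≈ 0.233 m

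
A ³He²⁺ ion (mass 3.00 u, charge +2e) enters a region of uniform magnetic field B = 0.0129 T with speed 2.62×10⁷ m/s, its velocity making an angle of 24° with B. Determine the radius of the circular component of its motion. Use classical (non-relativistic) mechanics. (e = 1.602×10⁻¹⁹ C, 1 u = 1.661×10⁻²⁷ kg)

r ≈ 12.8 m

v⊥ = v sinθ = 2.62×10⁷·sin24° ≈ 1.066×10⁷ m/s.
r = m v⊥/(|q|B) = (4.983×10⁻²⁷)(1.066×10⁷)/((3.204×10⁻¹⁹)(0.0129)) ≈ 12.8 m.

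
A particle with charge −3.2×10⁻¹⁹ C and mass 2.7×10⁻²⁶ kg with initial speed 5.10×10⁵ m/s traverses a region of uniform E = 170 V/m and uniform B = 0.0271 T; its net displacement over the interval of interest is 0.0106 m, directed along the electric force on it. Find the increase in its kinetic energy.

The magnetic force is always ⟂ v and does no work; only the electric force changes KE.
ΔKE = F_E · d = |q|E d = (3.2×10⁻¹⁹)(170)(0.0106) ≈ 5.77×10⁻¹⁹ J.

ΔKE ≈ 5.77×10⁻¹⁹ J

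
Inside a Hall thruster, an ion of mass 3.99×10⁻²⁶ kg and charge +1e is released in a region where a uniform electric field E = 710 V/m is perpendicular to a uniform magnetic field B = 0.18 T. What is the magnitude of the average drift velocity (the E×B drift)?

v_d ≈ 3900 m/s

In crossed fields the guiding centre drifts at v_d = |E×B|/B² = E/B, independent of charge and mass.
v_d = 710/0.18 = 3900 m/s.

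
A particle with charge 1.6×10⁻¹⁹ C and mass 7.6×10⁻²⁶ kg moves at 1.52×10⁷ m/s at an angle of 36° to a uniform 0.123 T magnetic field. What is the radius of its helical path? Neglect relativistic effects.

v⊥ = v sinθ = 1.52×10⁷·sin36° ≈ 8.934×10⁶ m/s.
r = m v⊥/(|q|B) = (7.6×10⁻²⁶)(8.934×10⁶)/((1.6×10⁻¹⁹)(0.123)) ≈ 34.5 m.

r ≈ 34.5 m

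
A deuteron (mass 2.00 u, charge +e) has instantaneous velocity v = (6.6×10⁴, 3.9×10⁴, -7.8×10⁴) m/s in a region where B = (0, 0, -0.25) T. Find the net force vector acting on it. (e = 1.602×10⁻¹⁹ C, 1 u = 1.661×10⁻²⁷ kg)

v×B = (-9750, 1.65×10⁴, 0) N/C.
F = q v×B = (1.602×10⁻¹⁹ C)·(-9750, 1.65×10⁴, 0) = (-1.56×10⁻¹⁵, 2.64×10⁻¹⁵, 0) N.

F ≈ (-1.56×10⁻¹⁵, 2.64×10⁻¹⁵, 0) N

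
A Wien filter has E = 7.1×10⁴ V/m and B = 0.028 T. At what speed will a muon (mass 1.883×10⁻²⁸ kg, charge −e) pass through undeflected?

Zero net Lorentz force requires |qE| = |q v×B|, i.e. E = vB.
v = E/B = 7.1×10⁴/0.028 = 2.5×10⁶ m/s.

v = 2.5×10⁶ m/s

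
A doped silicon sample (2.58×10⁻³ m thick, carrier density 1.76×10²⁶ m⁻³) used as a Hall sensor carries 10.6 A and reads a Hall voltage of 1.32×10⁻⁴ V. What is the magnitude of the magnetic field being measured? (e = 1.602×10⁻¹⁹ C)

B ≈ 0.906 T

From V_H = IB/(n e t), B = V_H n e t / I.
B = (1.32×10⁻⁴)(1.76×10²⁶)(1.602×10⁻¹⁹)(2.58×10⁻³)/10.6 ≈ 0.906 T.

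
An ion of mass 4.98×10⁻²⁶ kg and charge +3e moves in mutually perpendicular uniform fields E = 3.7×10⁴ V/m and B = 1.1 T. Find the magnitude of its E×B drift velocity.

v_d ≈ 3.4×10⁴ m/s

The steady drift has the magnetic force balancing the electric force, so v_d = E/B.
v_d = 3.7×10⁴/1.1 = 3.4×10⁴ m/s.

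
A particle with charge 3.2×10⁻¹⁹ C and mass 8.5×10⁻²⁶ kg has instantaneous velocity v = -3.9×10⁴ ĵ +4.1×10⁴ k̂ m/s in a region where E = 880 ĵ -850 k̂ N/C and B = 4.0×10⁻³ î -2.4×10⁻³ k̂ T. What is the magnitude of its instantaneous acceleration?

|a| ≈ 4.73×10⁹ m/s²

v×B = (93.6, 164, 156) N/C.
E + v×B = (93.6, 1040, -694) N/C.
F = q(E + v×B) = (3.2×10⁻¹⁹ C)·(93.6, 1040, -694) = (3.00×10⁻¹⁷, 3.34×10⁻¹⁶, -2.22×10⁻¹⁶) N.
|a| = |F|/m = 4.023×10⁻¹⁶/8.5×10⁻²⁶ ≈ 4.73×10⁹ m/s².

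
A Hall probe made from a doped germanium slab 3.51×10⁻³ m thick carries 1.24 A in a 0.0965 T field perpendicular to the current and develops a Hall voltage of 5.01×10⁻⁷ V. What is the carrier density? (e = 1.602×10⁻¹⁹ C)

n ≈ 4.25×10²⁶ m⁻³

From V_H = IB/(n e t), n = IB/(V_H e t).
n = (1.24)(0.0965)/((5.01×10⁻⁷)(1.602×10⁻¹⁹)(3.51×10⁻³)) ≈ 4.25×10²⁶ m⁻³.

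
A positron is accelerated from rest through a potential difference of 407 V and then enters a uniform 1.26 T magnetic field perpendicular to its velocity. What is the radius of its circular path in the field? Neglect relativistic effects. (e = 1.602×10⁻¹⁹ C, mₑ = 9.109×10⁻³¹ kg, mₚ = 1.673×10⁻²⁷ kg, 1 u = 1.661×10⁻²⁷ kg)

Acceleration: |q|V = ½mv² ⇒ v = √(2|q|V/m) = √(2·1.602×10⁻¹⁹·407/9.109×10⁻³¹) ≈ 1.196×10⁷ m/s.
In the field: r = mv/(|q|B) = (9.109×10⁻³¹)(1.196×10⁷)/((1.602×10⁻¹⁹)(1.26)) ≈ 5.40×10⁻⁵ m.

r ≈ 5.40×10⁻⁵ m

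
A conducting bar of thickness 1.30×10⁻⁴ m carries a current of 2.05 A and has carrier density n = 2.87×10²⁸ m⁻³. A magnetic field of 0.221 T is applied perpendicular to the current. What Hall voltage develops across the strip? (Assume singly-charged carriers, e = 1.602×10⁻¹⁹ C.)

V_H = IB/(n e t).
V_H = (2.05)(0.221)/((2.87×10²⁸)(1.602×10⁻¹⁹)(1.30×10⁻⁴)) ≈ 7.58×10⁻⁷ V.

V_H ≈ 7.58×10⁻⁷ V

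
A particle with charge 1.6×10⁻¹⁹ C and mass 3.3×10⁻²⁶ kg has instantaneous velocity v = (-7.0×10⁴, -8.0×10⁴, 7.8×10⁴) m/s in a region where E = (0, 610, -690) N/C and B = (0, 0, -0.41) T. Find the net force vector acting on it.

v×B = (3.28×10⁴, -2.87×10⁴, 0) N/C.
E + v×B = (3.28×10⁴, -2.81×10⁴, -690) N/C.
F = q(E + v×B) = (1.6×10⁻¹⁹ C)·(3.28×10⁴, -2.81×10⁴, -690) = (5.25×10⁻¹⁵, -4.49×10⁻¹⁵, -1.10×10⁻¹⁶) N.

F ≈ (5.25×10⁻¹⁵, -4.49×10⁻¹⁵, -1.10×10⁻¹⁶) N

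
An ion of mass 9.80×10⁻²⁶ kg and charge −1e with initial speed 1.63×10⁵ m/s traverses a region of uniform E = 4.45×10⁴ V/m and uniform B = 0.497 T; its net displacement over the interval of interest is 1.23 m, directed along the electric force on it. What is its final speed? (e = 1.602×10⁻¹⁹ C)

v_f ≈ 4.53×10⁵ m/s

B does no work; ΔKE = |q|E d.
½mv_f² = ½mv₀² + |q|Ed = ½(9.80×10⁻²⁶)(1.63×10⁵)² + (1.602×10⁻¹⁹)(4.45×10⁴)(1.23) ≈ 1.302×10⁻¹⁵ J + 8.769×10⁻¹⁵ J ≈ 1.007×10⁻¹⁴ J.
v_f = √(2·1.007×10⁻¹⁴/9.80×10⁻²⁶) ≈ 4.53×10⁵ m/s.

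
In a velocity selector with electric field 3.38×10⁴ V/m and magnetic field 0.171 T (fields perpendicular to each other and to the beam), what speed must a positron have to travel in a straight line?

v = 1.98×10⁵ m/s

Zero net Lorentz force requires |qE| = |q v×B|, i.e. E = vB.
v = E/B = 3.38×10⁴/0.171 = 1.98×10⁵ m/s.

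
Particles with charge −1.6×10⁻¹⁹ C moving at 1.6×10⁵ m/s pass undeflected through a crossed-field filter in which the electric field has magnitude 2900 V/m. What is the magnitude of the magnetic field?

B = 0.018 T

Balance of forces in the selector: qE = qvB ⇒ B = E/v.
B = 2900/1.6×10⁵ = 0.018 T.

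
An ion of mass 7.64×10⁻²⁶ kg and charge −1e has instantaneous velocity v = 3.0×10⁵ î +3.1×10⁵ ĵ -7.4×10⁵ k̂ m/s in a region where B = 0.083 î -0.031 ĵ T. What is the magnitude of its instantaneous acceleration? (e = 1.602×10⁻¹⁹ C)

|a| ≈ 1.56×10¹¹ m/s²

v×B = (-2.29×10⁴, -6.14×10⁴, -3.50×10⁴) N/C.
F = q v×B = (−1.602×10⁻¹⁹ C)·(-2.29×10⁴, -6.14×10⁴, -3.50×10⁴) = (3.67×10⁻¹⁵, 9.84×10⁻¹⁵, 5.61×10⁻¹⁵) N.
|a| = |F|/m = 1.191×10⁻¹⁴/7.64×10⁻²⁶ ≈ 1.56×10¹¹ m/s².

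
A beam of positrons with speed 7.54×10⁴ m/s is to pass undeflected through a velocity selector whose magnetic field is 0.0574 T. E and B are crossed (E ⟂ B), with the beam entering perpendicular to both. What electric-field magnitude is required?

E = 4330 V/m

For straight-line motion qE = qvB, so E = vB.
E = 7.54×10⁴ × 0.0574 = 4330 V/m.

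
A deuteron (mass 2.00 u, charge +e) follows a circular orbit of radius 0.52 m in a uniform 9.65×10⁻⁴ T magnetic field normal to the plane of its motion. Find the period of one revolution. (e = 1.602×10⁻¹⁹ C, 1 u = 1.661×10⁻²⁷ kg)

The cyclotron period depends only on m, q, B: T = 2πm/(|q|B).
T = 2π(3.322×10⁻²⁷)/((1.602×10⁻¹⁹)(9.65×10⁻⁴)) ≈ 1.35×10⁻⁴ s.

T ≈ 1.35×10⁻⁴ s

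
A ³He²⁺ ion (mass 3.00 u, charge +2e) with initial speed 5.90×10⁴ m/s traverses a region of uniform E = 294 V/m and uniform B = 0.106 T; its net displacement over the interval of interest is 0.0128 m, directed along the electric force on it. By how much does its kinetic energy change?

ΔKE ≈ 1.21×10⁻¹⁸ J

The magnetic force is always ⟂ v and does no work; only the electric force changes KE.
ΔKE = F_E · d = |q|E d = (3.204×10⁻¹⁹)(294)(0.0128) ≈ 1.21×10⁻¹⁸ J.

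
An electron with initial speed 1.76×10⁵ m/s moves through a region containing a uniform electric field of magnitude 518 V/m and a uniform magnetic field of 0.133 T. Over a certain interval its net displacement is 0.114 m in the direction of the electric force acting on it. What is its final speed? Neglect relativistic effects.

B does no work; ΔKE = |q|E d.
½mv_f² = ½mv₀² + |q|Ed = ½(9.109×10⁻³¹)(1.76×10⁵)² + (1.602×10⁻¹⁹)(518)(0.114) ≈ 1.411×10⁻²⁰ J + 9.460×10⁻¹⁸ J ≈ 9.474×10⁻¹⁸ J.
v_f = √(2·9.474×10⁻¹⁸/9.109×10⁻³¹) ≈ 4.56×10⁶ m/s.

v_f ≈ 4.56×10⁶ m/s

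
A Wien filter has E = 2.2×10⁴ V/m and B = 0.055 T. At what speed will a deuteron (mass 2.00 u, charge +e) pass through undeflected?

Straight-line motion ⇒ electric and magnetic forces cancel, so E = vB.
v = E/B = 2.2×10⁴/0.055 = 4.0×10⁵ m/s.

v = 4.0×10⁵ m/s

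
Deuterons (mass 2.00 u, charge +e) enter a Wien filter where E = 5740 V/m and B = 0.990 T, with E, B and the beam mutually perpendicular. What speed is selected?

Zero net Lorentz force requires |qE| = |q v×B|, i.e. E = vB.
v = E/B = 5740/0.990 = 5800 m/s.
The result is independent of the particle's charge and mass.

v = 5800 m/s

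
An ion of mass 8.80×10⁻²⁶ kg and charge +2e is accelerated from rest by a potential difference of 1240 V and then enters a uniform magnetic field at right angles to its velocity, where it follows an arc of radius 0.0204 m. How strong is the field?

B ≈ 1.28 T

v = √(2|q|V/m) = √(2·3.204×10⁻¹⁹·1240/8.80×10⁻²⁶) ≈ 9.502×10⁴ m/s.
B = mv/(|q|r) = (8.80×10⁻²⁶)(9.502×10⁴)/((3.204×10⁻¹⁹)(0.0204)) ≈ 1.28 T.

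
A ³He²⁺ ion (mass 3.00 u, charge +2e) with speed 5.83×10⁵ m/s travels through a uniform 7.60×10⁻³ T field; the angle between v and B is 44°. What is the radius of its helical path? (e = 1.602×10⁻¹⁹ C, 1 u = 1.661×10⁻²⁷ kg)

r ≈ 0.829 m

v⊥ = v sinθ = 5.83×10⁵·sin44° ≈ 4.050×10⁵ m/s.
r = m v⊥/(|q|B) = (4.983×10⁻²⁷)(4.050×10⁵)/((3.204×10⁻¹⁹)(7.60×10⁻³)) ≈ 0.829 m.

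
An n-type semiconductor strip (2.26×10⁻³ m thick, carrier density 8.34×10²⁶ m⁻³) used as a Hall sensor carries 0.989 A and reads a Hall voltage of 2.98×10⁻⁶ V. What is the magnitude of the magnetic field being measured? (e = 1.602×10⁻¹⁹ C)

From V_H = IB/(n e t), B = V_H n e t / I.
B = (2.98×10⁻⁶)(8.34×10²⁶)(1.602×10⁻¹⁹)(2.26×10⁻³)/0.989 ≈ 0.910 T.

B ≈ 0.910 T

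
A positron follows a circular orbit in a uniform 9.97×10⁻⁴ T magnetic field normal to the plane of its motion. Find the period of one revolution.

The cyclotron period depends only on m, q, B: T = 2πm/(|q|B).
T = 2π(9.109×10⁻³¹)/((1.602×10⁻¹⁹)(9.97×10⁻⁴)) ≈ 3.58×10⁻⁸ s.

T ≈ 3.58×10⁻⁸ s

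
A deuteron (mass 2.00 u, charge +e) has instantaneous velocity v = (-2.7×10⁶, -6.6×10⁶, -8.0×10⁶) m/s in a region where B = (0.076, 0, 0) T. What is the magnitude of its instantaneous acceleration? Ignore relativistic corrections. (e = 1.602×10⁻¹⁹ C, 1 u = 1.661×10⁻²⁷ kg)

|a| ≈ 3.80×10¹³ m/s²

v×B = (0, -6.08×10⁵, 5.02×10⁵) N/C.
F = q v×B = (1.602×10⁻¹⁹ C)·(0, -6.08×10⁵, 5.02×10⁵) = (0, -9.74×10⁻¹⁴, 8.04×10⁻¹⁴) N.
|a| = |F|/m = 1.263×10⁻¹³/3.322×10⁻²⁷ ≈ 3.80×10¹³ m/s².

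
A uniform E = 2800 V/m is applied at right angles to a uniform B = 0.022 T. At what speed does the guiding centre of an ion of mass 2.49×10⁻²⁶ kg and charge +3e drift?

v_d ≈ 1.3×10⁵ m/s

The steady drift has the magnetic force balancing the electric force, so v_d = E/B.
v_d = 2800/0.022 = 1.3×10⁵ m/s.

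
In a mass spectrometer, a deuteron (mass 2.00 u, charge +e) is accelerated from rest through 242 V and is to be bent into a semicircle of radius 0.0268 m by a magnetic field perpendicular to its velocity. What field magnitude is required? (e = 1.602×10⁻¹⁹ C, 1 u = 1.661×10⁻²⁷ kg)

v = √(2|q|V/m) = √(2·1.602×10⁻¹⁹·242/3.322×10⁻²⁷) ≈ 1.528×10⁵ m/s.
B = mv/(|q|r) = (3.322×10⁻²⁷)(1.528×10⁵)/((1.602×10⁻¹⁹)(0.0268)) ≈ 0.118 T.

B ≈ 0.118 T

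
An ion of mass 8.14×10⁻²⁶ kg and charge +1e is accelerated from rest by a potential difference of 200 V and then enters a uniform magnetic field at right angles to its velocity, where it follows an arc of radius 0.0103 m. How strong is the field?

B ≈ 1.38 T

v = √(2|q|V/m) = √(2·1.602×10⁻¹⁹·200/8.14×10⁻²⁶) ≈ 2.806×10⁴ m/s.
B = mv/(|q|r) = (8.14×10⁻²⁶)(2.806×10⁴)/((1.602×10⁻¹⁹)(0.0103)) ≈ 1.38 T.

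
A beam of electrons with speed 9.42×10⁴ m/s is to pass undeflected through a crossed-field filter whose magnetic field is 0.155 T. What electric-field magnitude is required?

For straight-line motion qE = qvB, so E = vB.
E = 9.42×10⁴ × 0.155 = 1.46×10⁴ V/m.

E = 1.46×10⁴ V/m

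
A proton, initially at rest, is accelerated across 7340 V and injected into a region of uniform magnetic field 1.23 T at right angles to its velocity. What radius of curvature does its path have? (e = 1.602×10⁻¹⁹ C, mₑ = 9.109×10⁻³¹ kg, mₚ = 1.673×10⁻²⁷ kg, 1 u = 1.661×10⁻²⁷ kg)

r ≈ 0.0101 m

Acceleration: |q|V = ½mv² ⇒ v = √(2|q|V/m) = √(2·1.602×10⁻¹⁹·7340/1.673×10⁻²⁷) ≈ 1.186×10⁶ m/s.
In the field: r = mv/(|q|B) = (1.673×10⁻²⁷)(1.186×10⁶)/((1.602×10⁻¹⁹)(1.23)) ≈ 0.0101 m.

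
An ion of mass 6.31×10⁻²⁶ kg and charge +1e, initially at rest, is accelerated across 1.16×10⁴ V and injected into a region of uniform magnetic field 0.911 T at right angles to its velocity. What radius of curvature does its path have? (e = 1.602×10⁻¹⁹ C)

r ≈ 0.105 m

Acceleration: |q|V = ½mv² ⇒ v = √(2|q|V/m) = √(2·1.602×10⁻¹⁹·1.16×10⁴/6.31×10⁻²⁶) ≈ 2.427×10⁵ m/s.
In the field: r = mv/(|q|B) = (6.31×10⁻²⁶)(2.427×10⁵)/((1.602×10⁻¹⁹)(0.911)) ≈ 0.105 m.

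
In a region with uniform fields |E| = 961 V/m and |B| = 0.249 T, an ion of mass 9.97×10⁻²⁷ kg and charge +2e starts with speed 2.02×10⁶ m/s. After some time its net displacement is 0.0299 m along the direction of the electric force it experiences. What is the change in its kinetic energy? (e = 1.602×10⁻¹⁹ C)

ΔKE ≈ 9.21×10⁻¹⁸ J

The magnetic force is always ⟂ v and does no work; only the electric force changes KE.
ΔKE = F_E · d = |q|E d = (3.204×10⁻¹⁹)(961)(0.0299) ≈ 9.21×10⁻¹⁸ J.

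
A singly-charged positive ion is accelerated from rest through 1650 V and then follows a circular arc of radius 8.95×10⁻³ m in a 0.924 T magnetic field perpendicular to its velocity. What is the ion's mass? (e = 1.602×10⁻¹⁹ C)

Combine |q|V = ½mv² and r = mv/(|q|B): eliminate v to get m = qB²r²/(2V).
m = (1.602×10⁻¹⁹)(0.924)²(8.95×10⁻³)²/(2·1650) ≈ 3.32×10⁻²⁷ kg.

m ≈ 3.32×10⁻²⁷ kg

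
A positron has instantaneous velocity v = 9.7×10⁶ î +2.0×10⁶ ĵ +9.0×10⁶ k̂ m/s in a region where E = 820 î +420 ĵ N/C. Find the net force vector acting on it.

Only an electric field acts, so F = qE = (1.602×10⁻¹⁹ C)·(820, 420, 0) = (1.31×10⁻¹⁶, 6.73×10⁻¹⁷, 0) N.

F ≈ (1.31×10⁻¹⁶, 6.73×10⁻¹⁷, 0) N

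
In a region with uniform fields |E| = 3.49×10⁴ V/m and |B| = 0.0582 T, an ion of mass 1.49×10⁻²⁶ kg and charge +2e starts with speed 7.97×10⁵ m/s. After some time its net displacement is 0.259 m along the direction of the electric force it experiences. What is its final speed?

B does no work; ΔKE = |q|E d.
½mv_f² = ½mv₀² + |q|Ed = ½(1.49×10⁻²⁶)(7.97×10⁵)² + (3.204×10⁻¹⁹)(3.49×10⁴)(0.259) ≈ 4.732×10⁻¹⁵ J + 2.896×10⁻¹⁵ J ≈ 7.628×10⁻¹⁵ J.
v_f = √(2·7.628×10⁻¹⁵/1.49×10⁻²⁶) ≈ 1.01×10⁶ m/s.

v_f ≈ 1.01×10⁶ m/s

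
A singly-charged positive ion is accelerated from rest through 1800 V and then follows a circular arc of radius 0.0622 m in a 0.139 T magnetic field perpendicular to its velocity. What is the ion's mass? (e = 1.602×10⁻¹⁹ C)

Combine |q|V = ½mv² and r = mv/(|q|B): eliminate v to get m = qB²r²/(2V).
m = (1.602×10⁻¹⁹)(0.139)²(0.0622)²/(2·1800) ≈ 3.33×10⁻²⁷ kg.

m ≈ 3.33×10⁻²⁷ kg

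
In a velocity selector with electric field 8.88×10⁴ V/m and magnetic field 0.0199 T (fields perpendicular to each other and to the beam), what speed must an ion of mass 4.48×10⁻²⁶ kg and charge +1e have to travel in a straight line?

v = 4.46×10⁶ m/s

Zero net Lorentz force requires |qE| = |q v×B|, i.e. E = vB.
v = E/B = 8.88×10⁴/0.0199 = 4.46×10⁶ m/s.
The result is independent of the particle's charge and mass.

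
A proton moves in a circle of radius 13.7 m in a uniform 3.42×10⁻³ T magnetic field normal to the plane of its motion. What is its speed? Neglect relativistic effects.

v ≈ 4.49×10⁶ m/s

From |q|vB = mv²/r, v = |q|Br/m.
v = (1.602×10⁻¹⁹)(3.42×10⁻³)(13.7)/1.673×10⁻²⁷ ≈ 4.49×10⁶ m/s.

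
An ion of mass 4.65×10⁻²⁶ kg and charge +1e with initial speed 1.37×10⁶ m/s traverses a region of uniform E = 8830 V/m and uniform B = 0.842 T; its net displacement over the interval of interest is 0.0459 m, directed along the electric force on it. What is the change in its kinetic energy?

The magnetic force is always ⟂ v and does no work; only the electric force changes KE.
ΔKE = F_E · d = |q|E d = (1.602×10⁻¹⁹)(8830)(0.0459) ≈ 6.49×10⁻¹⁷ J.

ΔKE ≈ 6.49×10⁻¹⁷ J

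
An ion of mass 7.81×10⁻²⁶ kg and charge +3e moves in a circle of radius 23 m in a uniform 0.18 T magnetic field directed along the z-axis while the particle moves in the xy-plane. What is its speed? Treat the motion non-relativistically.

From |q|vB = mv²/r, v = |q|Br/m.
v = (4.806×10⁻¹⁹)(0.18)(23)/7.81×10⁻²⁶ ≈ 2.5×10⁷ m/s.

v ≈ 2.5×10⁷ m/s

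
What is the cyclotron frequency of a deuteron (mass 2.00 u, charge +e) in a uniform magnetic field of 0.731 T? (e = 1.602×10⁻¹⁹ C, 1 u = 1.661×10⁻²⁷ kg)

f ≈ 5.61×10⁶ Hz

f = |q|B/(2πm).
f = (1.602×10⁻¹⁹)(0.731)/(2π·3.322×10⁻²⁷) ≈ 5.61×10⁶ Hz.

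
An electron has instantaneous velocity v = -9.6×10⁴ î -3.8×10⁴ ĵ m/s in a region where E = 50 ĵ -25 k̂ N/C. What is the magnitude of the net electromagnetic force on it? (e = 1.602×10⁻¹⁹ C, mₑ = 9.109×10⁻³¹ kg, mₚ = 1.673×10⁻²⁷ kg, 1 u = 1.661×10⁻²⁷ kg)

Only an electric field acts, so F = qE = (−1.602×10⁻¹⁹ C)·(0, 50.0, -25.0) = (0, -8.01×10⁻¹⁸, 4.00×10⁻¹⁸) N.
|F| = 8.96×10⁻¹⁸ N.

|F| ≈ 8.96×10⁻¹⁸ N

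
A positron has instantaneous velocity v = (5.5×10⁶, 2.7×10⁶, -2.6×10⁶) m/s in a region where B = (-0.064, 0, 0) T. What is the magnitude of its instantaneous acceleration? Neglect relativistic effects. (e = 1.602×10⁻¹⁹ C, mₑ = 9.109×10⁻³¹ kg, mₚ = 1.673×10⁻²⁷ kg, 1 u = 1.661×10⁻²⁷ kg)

v×B = (0, 1.66×10⁵, 1.73×10⁵) N/C.
F = q v×B = (1.602×10⁻¹⁹ C)·(0, 1.66×10⁵, 1.73×10⁵) = (0, 2.67×10⁻¹⁴, 2.77×10⁻¹⁴) N.
|a| = |F|/m = 3.843×10⁻¹⁴/9.109×10⁻³¹ ≈ 4.22×10¹⁶ m/s².

|a| ≈ 4.22×10¹⁶ m/s²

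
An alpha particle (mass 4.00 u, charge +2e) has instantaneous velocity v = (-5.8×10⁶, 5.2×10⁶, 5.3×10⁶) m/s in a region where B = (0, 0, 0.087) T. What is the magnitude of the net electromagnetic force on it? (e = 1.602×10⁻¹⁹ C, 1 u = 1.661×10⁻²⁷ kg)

|F| ≈ 2.17×10⁻¹³ N

v×B = (4.52×10⁵, 5.05×10⁵, 0) N/C.
F = q v×B = (3.204×10⁻¹⁹ C)·(4.52×10⁵, 5.05×10⁵, 0) = (1.45×10⁻¹³, 1.62×10⁻¹³, 0) N.
|F| = 2.17×10⁻¹³ N.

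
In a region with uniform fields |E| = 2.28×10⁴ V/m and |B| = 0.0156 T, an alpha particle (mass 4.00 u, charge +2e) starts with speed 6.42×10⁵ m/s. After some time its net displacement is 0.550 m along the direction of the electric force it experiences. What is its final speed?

v_f ≈ 1.27×10⁶ m/s

B does no work; ΔKE = |q|E d.
½mv_f² = ½mv₀² + |q|Ed = ½(6.644×10⁻²⁷)(6.42×10⁵)² + (3.204×10⁻¹⁹)(2.28×10⁴)(0.550) ≈ 1.369×10⁻¹⁵ J + 4.018×10⁻¹⁵ J ≈ 5.387×10⁻¹⁵ J.
v_f = √(2·5.387×10⁻¹⁵/6.644×10⁻²⁷) ≈ 1.27×10⁶ m/s.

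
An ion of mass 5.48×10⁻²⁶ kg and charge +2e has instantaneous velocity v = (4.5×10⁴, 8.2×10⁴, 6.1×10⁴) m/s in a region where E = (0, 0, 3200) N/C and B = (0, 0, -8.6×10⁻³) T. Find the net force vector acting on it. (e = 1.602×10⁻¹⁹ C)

F ≈ (-2.26×10⁻¹⁶, 1.24×10⁻¹⁶, 1.03×10⁻¹⁵) N

v×B = (-705, 387, 0) N/C.
E + v×B = (-705, 387, 3200) N/C.
F = q(E + v×B) = (3.204×10⁻¹⁹ C)·(-705, 387, 3200) = (-2.26×10⁻¹⁶, 1.24×10⁻¹⁶, 1.03×10⁻¹⁵) N.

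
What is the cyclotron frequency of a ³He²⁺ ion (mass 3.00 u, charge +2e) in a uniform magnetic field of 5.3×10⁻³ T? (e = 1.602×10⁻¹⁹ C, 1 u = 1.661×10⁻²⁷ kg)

f ≈ 5.4×10⁴ Hz

f = |q|B/(2πm).
f = (3.204×10⁻¹⁹)(5.3×10⁻³)/(2π·4.983×10⁻²⁷) ≈ 5.4×10⁴ Hz.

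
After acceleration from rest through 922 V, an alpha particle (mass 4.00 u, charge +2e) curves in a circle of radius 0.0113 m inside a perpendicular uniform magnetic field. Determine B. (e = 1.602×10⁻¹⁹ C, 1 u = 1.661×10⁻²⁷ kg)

v = √(2|q|V/m) = √(2·3.204×10⁻¹⁹·922/6.644×10⁻²⁷) ≈ 2.982×10⁵ m/s.
B = mv/(|q|r) = (6.644×10⁻²⁷)(2.982×10⁵)/((3.204×10⁻¹⁹)(0.0113)) ≈ 0.547 T.

B ≈ 0.547 T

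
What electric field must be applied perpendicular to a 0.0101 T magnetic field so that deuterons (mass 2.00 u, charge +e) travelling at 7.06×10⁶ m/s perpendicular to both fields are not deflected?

For straight-line motion qE = qvB, so E = vB.
E = 7.06×10⁶ × 0.0101 = 7.13×10⁴ V/m.

E = 7.13×10⁴ V/m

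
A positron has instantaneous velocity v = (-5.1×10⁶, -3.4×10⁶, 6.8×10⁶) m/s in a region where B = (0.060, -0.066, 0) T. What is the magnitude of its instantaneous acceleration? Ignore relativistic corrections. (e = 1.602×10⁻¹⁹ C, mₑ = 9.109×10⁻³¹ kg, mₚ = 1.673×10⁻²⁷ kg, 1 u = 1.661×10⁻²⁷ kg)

|a| ≈ 1.43×10¹⁷ m/s²

v×B = (4.49×10⁵, 4.08×10⁵, 5.41×10⁵) N/C.
F = q v×B = (1.602×10⁻¹⁹ C)·(4.49×10⁵, 4.08×10⁵, 5.41×10⁵) = (7.19×10⁻¹⁴, 6.54×10⁻¹⁴, 8.66×10⁻¹⁴) N.
|a| = |F|/m = 1.302×10⁻¹³/9.109×10⁻³¹ ≈ 1.43×10¹⁷ m/s².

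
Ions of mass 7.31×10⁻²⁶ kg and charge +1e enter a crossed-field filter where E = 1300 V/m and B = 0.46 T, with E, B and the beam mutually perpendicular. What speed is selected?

For undeflected motion the electric and magnetic forces balance: qE = qvB.
v = E/B = 1300/0.46 = 2800 m/s.

v = 2800 m/s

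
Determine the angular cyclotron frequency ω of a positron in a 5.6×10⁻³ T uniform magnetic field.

ω = |q|B/m.
ω = (1.602×10⁻¹⁹)(5.6×10⁻³)/9.109×10⁻³¹ ≈ 9.8×10⁸ rad/s.

ω ≈ 9.8×10⁸ rad/s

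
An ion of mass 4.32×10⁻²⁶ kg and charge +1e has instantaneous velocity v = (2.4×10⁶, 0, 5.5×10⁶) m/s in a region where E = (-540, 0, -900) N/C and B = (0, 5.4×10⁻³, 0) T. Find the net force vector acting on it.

F ≈ (-4.84×10⁻¹⁵, 0, 1.93×10⁻¹⁵) N

v×B = (-2.97×10⁴, 0, 1.30×10⁴) N/C.
E + v×B = (-3.02×10⁴, 0, 1.21×10⁴) N/C.
F = q(E + v×B) = (1.602×10⁻¹⁹ C)·(-3.02×10⁴, 0, 1.21×10⁴) = (-4.84×10⁻¹⁵, 0, 1.93×10⁻¹⁵) N.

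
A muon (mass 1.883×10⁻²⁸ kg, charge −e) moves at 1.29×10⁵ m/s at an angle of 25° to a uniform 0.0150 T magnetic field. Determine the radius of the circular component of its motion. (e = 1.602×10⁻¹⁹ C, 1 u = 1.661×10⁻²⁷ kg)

r ≈ 4.27×10⁻³ m

v⊥ = v sinθ = 1.29×10⁵·sin25° ≈ 5.452×10⁴ m/s.
r = m v⊥/(|q|B) = (1.883×10⁻²⁸)(5.452×10⁴)/((1.602×10⁻¹⁹)(0.0150)) ≈ 4.27×10⁻³ m.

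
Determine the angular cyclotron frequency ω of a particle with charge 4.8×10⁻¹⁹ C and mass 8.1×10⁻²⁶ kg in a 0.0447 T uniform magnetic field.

ω ≈ 2.65×10⁵ rad/s

ω = |q|B/m.
ω = (4.8×10⁻¹⁹)(0.0447)/8.1×10⁻²⁶ ≈ 2.65×10⁵ rad/s.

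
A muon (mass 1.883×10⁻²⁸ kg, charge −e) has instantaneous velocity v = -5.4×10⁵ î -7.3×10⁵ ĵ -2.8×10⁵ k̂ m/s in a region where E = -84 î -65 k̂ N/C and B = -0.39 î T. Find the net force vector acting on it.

F ≈ (1.35×10⁻¹⁷, -1.75×10⁻¹⁴, 4.56×10⁻¹⁴) N

v×B = (0, 1.09×10⁵, -2.85×10⁵) N/C.
E + v×B = (-84.0, 1.09×10⁵, -2.85×10⁵) N/C.
F = q(E + v×B) = (−1.602×10⁻¹⁹ C)·(-84.0, 1.09×10⁵, -2.85×10⁵) = (1.35×10⁻¹⁷, -1.75×10⁻¹⁴, 4.56×10⁻¹⁴) N.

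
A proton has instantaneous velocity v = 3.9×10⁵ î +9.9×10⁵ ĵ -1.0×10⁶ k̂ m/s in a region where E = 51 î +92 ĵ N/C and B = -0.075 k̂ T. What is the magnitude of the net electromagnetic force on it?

v×B = (-7.42×10⁴, 2.92×10⁴, 0) N/C.
E + v×B = (-7.42×10⁴, 2.93×10⁴, 0) N/C.
F = q(E + v×B) = (1.602×10⁻¹⁹ C)·(-7.42×10⁴, 2.93×10⁴, 0) = (-1.19×10⁻¹⁴, 4.70×10⁻¹⁵, 0) N.
|F| = 1.28×10⁻¹⁴ N.

|F| ≈ 1.28×10⁻¹⁴ N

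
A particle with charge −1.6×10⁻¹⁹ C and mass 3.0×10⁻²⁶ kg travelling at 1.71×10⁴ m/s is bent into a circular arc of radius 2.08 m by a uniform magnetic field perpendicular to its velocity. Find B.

From |q|vB = mv²/r, B = mv/(|q|r).
B = (3.0×10⁻²⁶)(1.71×10⁴)/((1.6×10⁻¹⁹)(2.08)) ≈ 1.54×10⁻³ T.

B ≈ 1.54×10⁻³ T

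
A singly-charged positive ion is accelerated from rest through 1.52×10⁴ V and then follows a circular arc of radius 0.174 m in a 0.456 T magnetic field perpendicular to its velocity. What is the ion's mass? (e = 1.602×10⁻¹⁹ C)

m ≈ 3.32×10⁻²⁶ kg

Combine |q|V = ½mv² and r = mv/(|q|B): eliminate v to get m = qB²r²/(2V).
m = (1.602×10⁻¹⁹)(0.456)²(0.174)²/(2·1.52×10⁴) ≈ 3.32×10⁻²⁶ kg.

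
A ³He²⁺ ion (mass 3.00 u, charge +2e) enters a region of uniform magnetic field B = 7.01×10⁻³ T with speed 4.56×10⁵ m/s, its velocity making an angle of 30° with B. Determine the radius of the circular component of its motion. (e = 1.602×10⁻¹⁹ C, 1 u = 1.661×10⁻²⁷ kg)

r ≈ 0.506 m

v⊥ = v sinθ = 4.56×10⁵·sin30° ≈ 2.280×10⁵ m/s.
r = m v⊥/(|q|B) = (4.983×10⁻²⁷)(2.280×10⁵)/((3.204×10⁻¹⁹)(7.01×10⁻³)) ≈ 0.506 m.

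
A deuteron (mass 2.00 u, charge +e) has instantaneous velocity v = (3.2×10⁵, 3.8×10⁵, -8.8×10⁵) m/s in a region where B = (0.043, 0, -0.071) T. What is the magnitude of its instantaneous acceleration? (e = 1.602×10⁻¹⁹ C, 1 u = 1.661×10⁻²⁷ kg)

v×B = (-2.70×10⁴, -1.51×10⁴, -1.63×10⁴) N/C.
F = q v×B = (1.602×10⁻¹⁹ C)·(-2.70×10⁴, -1.51×10⁴, -1.63×10⁴) = (-4.32×10⁻¹⁵, -2.42×10⁻¹⁵, -2.62×10⁻¹⁵) N.
|a| = |F|/m = 5.604×10⁻¹⁵/3.322×10⁻²⁷ ≈ 1.69×10¹² m/s².

|a| ≈ 1.69×10¹² m/s²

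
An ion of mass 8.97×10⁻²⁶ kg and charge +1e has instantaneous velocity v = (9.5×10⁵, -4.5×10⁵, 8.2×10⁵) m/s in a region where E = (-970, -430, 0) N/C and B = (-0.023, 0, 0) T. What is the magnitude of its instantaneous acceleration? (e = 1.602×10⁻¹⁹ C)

v×B = (0, -1.89×10⁴, -1.04×10⁴) N/C.
E + v×B = (-970, -1.93×10⁴, -1.04×10⁴) N/C.
F = q(E + v×B) = (1.602×10⁻¹⁹ C)·(-970, -1.93×10⁴, -1.04×10⁴) = (-1.55×10⁻¹⁶, -3.09×10⁻¹⁵, -1.66×10⁻¹⁵) N.
|a| = |F|/m = 3.510×10⁻¹⁵/8.97×10⁻²⁶ ≈ 3.91×10¹⁰ m/s².

|a| ≈ 3.91×10¹⁰ m/s²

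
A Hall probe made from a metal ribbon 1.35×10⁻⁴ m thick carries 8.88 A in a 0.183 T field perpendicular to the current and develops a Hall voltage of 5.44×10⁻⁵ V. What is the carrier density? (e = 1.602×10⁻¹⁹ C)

n ≈ 1.38×10²⁷ m⁻³

From V_H = IB/(n e t), n = IB/(V_H e t).
n = (8.88)(0.183)/((5.44×10⁻⁵)(1.602×10⁻¹⁹)(1.35×10⁻⁴)) ≈ 1.38×10²⁷ m⁻³.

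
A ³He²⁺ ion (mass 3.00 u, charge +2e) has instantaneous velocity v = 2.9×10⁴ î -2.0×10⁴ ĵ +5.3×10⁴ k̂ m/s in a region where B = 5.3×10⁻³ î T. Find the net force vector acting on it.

v×B = (0, 281, 106) N/C.
F = q v×B = (3.204×10⁻¹⁹ C)·(0, 281, 106) = (0, 9.00×10⁻¹⁷, 3.40×10⁻¹⁷) N.

F ≈ (0, 9.00×10⁻¹⁷, 3.40×10⁻¹⁷) N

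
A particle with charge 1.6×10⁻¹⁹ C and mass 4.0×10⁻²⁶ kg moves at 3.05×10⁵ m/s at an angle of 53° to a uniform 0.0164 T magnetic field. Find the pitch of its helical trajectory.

v∥ = v cosθ = 3.05×10⁵·cos53° ≈ 1.836×10⁵ m/s.
T = 2πm/(|q|B) = 2π(4.0×10⁻²⁶)/((1.6×10⁻¹⁹)(0.0164)) ≈ 9.578×10⁻⁵ s.
pitch = v∥ T = (1.836×10⁵)(9.578×10⁻⁵) ≈ 17.6 m.

p ≈ 17.6 m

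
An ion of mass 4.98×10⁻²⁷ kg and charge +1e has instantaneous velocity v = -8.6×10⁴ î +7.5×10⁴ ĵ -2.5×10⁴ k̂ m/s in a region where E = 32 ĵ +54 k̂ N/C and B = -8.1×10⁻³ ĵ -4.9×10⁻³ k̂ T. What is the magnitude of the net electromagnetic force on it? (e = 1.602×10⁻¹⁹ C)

v×B = (-570, -421, 697) N/C.
E + v×B = (-570, -389, 751) N/C.
F = q(E + v×B) = (1.602×10⁻¹⁹ C)·(-570, -389, 751) = (-9.13×10⁻¹⁷, -6.24×10⁻¹⁷, 1.20×10⁻¹⁶) N.
|F| = 1.63×10⁻¹⁶ N.

|F| ≈ 1.63×10⁻¹⁶ N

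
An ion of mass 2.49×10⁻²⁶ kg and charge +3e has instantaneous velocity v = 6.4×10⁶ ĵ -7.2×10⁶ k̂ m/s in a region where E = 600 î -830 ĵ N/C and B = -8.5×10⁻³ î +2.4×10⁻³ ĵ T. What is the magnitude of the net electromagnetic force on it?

|F| ≈ 4.00×10⁻¹⁴ N

v×B = (1.73×10⁴, 6.12×10⁴, 5.44×10⁴) N/C.
E + v×B = (1.79×10⁴, 6.04×10⁴, 5.44×10⁴) N/C.
F = q(E + v×B) = (4.806×10⁻¹⁹ C)·(1.79×10⁴, 6.04×10⁴, 5.44×10⁴) = (8.59×10⁻¹⁵, 2.90×10⁻¹⁴, 2.61×10⁻¹⁴) N.
|F| = 4.00×10⁻¹⁴ N.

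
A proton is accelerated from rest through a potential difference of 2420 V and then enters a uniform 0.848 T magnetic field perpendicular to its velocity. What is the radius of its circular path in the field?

Acceleration: |q|V = ½mv² ⇒ v = √(2|q|V/m) = √(2·1.602×10⁻¹⁹·2420/1.673×10⁻²⁷) ≈ 6.808×10⁵ m/s.
In the field: r = mv/(|q|B) = (1.673×10⁻²⁷)(6.808×10⁵)/((1.602×10⁻¹⁹)(0.848)) ≈ 8.38×10⁻³ m.

r ≈ 8.38×10⁻³ m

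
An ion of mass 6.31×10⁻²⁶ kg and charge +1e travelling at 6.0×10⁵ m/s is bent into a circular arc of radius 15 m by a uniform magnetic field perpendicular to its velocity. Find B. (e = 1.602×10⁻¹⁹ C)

B ≈ 0.016 T

From |q|vB = mv²/r, B = mv/(|q|r).
B = (6.31×10⁻²⁶)(6.0×10⁵)/((1.602×10⁻¹⁹)(15)) ≈ 0.016 T.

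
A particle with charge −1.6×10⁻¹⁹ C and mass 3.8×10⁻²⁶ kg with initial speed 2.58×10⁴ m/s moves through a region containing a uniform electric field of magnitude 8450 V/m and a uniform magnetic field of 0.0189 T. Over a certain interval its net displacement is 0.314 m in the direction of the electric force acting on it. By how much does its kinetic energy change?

ΔKE ≈ 4.25×10⁻¹⁶ J

The magnetic force is always ⟂ v and does no work; only the electric force changes KE.
ΔKE = F_E · d = |q|E d = (1.6×10⁻¹⁹)(8450)(0.314) ≈ 4.25×10⁻¹⁶ J.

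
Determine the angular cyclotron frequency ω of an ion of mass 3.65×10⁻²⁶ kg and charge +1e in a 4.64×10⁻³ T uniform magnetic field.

ω ≈ 2.04×10⁴ rad/s

ω = |q|B/m.
ω = (1.602×10⁻¹⁹)(4.64×10⁻³)/3.65×10⁻²⁶ ≈ 2.04×10⁴ rad/s.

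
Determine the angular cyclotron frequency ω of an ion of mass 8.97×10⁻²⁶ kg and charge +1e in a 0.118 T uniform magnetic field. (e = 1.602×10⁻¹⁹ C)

ω ≈ 2.11×10⁵ rad/s

ω = |q|B/m.
ω = (1.602×10⁻¹⁹)(0.118)/8.97×10⁻²⁶ ≈ 2.11×10⁵ rad/s.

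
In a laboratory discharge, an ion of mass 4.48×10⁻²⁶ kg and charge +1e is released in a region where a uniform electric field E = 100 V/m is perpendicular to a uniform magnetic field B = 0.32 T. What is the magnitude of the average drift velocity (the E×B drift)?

v_d ≈ 310 m/s

The E×B drift speed is v_d = E/B.
v_d = 100/0.32 = 310 m/s.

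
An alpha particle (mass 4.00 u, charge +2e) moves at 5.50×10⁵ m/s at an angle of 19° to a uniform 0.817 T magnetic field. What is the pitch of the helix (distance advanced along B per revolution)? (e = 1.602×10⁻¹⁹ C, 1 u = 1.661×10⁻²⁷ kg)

p ≈ 0.0829 m

v∥ = v cosθ = 5.50×10⁵·cos19° ≈ 5.200×10⁵ m/s.
T = 2πm/(|q|B) = 2π(6.644×10⁻²⁷)/((3.204×10⁻¹⁹)(0.817)) ≈ 1.595×10⁻⁷ s.
pitch = v∥ T = (5.200×10⁵)(1.595×10⁻⁷) ≈ 0.0829 m.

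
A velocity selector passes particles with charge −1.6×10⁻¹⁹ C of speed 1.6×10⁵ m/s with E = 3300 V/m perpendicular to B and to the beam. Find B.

B = 0.021 T

Balance of forces in the selector: qE = qvB ⇒ B = E/v.
B = 3300/1.6×10⁵ = 0.021 T.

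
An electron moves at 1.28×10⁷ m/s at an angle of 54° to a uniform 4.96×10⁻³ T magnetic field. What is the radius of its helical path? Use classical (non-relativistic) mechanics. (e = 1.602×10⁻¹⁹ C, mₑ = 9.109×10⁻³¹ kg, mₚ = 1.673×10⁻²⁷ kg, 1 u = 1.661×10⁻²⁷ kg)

v⊥ = v sinθ = 1.28×10⁷·sin54° ≈ 1.036×10⁷ m/s.
r = m v⊥/(|q|B) = (9.109×10⁻³¹)(1.036×10⁷)/((1.602×10⁻¹⁹)(4.96×10⁻³)) ≈ 0.0119 m.

r ≈ 0.0119 m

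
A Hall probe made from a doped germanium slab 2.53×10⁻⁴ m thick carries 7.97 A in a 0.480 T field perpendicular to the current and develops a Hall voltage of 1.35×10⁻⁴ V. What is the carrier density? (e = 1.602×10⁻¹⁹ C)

From V_H = IB/(n e t), n = IB/(V_H e t).
n = (7.97)(0.480)/((1.35×10⁻⁴)(1.602×10⁻¹⁹)(2.53×10⁻⁴)) ≈ 6.99×10²⁶ m⁻³.

n ≈ 6.99×10²⁶ m⁻³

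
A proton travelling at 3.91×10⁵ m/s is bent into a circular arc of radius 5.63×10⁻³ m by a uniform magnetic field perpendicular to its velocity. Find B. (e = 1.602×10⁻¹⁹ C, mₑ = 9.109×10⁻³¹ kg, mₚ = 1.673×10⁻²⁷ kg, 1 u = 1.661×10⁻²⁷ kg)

From |q|vB = mv²/r, B = mv/(|q|r).
B = (1.673×10⁻²⁷)(3.91×10⁵)/((1.602×10⁻¹⁹)(5.63×10⁻³)) ≈ 0.725 T.

B ≈ 0.725 T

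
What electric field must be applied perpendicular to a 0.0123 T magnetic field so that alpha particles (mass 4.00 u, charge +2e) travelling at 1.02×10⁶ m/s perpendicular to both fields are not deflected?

For straight-line motion qE = qvB, so E = vB.
E = 1.02×10⁶ × 0.0123 = 1.25×10⁴ V/m.

E = 1.25×10⁴ V/m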